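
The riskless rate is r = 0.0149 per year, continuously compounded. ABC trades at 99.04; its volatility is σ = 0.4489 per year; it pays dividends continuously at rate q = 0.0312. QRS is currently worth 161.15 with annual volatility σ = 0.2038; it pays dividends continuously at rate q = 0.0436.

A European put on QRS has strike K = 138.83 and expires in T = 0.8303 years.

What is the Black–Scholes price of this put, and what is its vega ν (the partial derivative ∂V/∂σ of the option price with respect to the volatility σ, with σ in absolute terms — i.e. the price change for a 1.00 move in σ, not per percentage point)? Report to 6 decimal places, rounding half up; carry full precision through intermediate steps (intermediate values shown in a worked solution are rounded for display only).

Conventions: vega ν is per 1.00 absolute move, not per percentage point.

σ√T = 0.2038·√0.8303 = 0.185704
d₁ = (ln(S/K) + (r−q+σ²/2)T) / (σ√T) = (ln(161.15/138.83) + (0.0149−0.0436+0.2038²/2)·0.8303) / 0.185704 = (0.149085 − 0.006587) / 0.185704 = 0.767343
d₂ = d₁ − σ√T = 0.767343 − 0.185704 = 0.581639
e^{−rT} = 0.987705
e^{−qT} = 0.964446
N(−d₁) = 0.221439,  N(−d₂) = 0.280405
Put price V = K·e^{−rT}·N(−d₂) − S·e^{−qT}·N(−d₁) = 38.449976 − 34.416124 = 4.033852
φ(d₁) = (1/√(2π))·e^{−d₁²/2} = 0.297201
ν = S·e^{−qT}·φ(d₁)·√T = 42.089742

price = 4.033852
ν = 42.089742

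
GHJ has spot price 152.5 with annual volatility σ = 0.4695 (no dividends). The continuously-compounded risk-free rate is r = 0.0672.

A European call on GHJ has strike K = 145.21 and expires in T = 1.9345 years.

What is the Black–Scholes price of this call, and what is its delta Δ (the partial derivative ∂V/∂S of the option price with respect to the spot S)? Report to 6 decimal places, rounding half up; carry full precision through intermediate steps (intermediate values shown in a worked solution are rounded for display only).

price = 49.617472
Δ = 0.725944

σ√T = 0.4695·√1.9345 = 0.653010
d₁ = (ln(S/K) + (r+σ²/2)T) / (σ√T) = (ln(152.5/145.21) + (0.0672+0.4695²/2)·1.9345) / 0.653010 = (0.048984 + 0.343210) / 0.653010 = 0.600593
d₂ = d₁ − σ√T = 0.600593 − 0.653010 = -0.052417
e^{−rT} = 0.878097
N(d₁) = 0.725944,  N(d₂) = 0.479098
Call price V = S·N(d₁) − K·e^{−rT}·N(d₂) = 110.706515 − 61.089043 = 49.617472
Δ = N(d₁) = 0.725944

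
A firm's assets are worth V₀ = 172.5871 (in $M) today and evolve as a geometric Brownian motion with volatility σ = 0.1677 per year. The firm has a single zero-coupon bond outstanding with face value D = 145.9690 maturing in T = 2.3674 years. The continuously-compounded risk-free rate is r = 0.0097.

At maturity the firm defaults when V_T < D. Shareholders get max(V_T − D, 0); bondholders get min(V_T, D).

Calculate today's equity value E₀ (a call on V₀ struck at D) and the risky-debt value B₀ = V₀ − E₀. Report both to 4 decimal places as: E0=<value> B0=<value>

E0=35.3259 B0=137.2612

Work the structural quantities from V₀ = 172.5871 against face 145.9690:
d₁ = [ln(V₀/D) + (r + σ²/2)T] / (σ√T)
   = [ln(172.5871/145.9690) + (0.0097 + 0.5·0.1677²)·2.3674] / (0.1677·√2.3674)
   = [0.167508 + 0.056253] / 0.258029 = 0.867193
d₂ = d₁ − σ√T = 0.867193 − 0.258029 = 0.609164
N(d₁) = 0.807082,  N(d₂) = 0.728792,  e^(−rT) = 0.977298
E₀ = V₀·N(d₁) − D·e^(−rT)·N(d₂)
   = 172.5871·0.807082 − 145.9690·0.977298·0.728792 = 35.325946
B₀ = V₀ − E₀ = 172.5871 − 35.325946 = 137.261154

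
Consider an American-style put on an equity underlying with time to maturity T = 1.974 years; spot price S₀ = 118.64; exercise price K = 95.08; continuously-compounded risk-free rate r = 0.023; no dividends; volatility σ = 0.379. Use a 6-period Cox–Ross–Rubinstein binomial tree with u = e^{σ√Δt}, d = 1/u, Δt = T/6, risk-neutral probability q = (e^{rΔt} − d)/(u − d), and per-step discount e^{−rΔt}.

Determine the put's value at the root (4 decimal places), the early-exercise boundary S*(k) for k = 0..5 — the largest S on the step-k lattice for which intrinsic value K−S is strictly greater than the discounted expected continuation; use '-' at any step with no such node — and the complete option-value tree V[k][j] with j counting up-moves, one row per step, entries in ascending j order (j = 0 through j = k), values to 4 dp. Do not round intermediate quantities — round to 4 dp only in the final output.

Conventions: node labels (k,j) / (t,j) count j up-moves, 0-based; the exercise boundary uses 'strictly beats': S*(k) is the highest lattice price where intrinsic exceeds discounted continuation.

price = 11.6938
boundary = - - - - 49.7265 61.8015
tree:
11.6938
17.3009 5.3874
24.8446 8.8423 1.4719
34.3697 14.2134 2.7628 0.0000
45.3535 22.2041 5.1859 0.0000 0.0000
55.0692 33.2785 9.7342 0.0000 0.0000 0.0000
62.8866 45.3535 18.2714 0.0000 0.0000 0.0000 0.0000

Δt=0.32900  u=1.24283  d=0.80462  q=0.46320  discount=0.99246
step 6 (expiry): payoffs max(K−S,0) = 62.8866 45.3535 18.2714 0.0000 0.0000 0.0000 0.0000
step 5: (k=5,j=0): S=40.0108, K−S=55.0692, hold=54.3524 ⇒ V=55.0692 exercise | (k=5,j=1): S=61.8015, K−S=33.2785, hold=32.5618 ⇒ V=33.2785 exercise | (k=5,j=2): S=95.4598, K−S=0.0000, hold=9.7342 ⇒ V=9.7342 continue | (k=5,j=3): S=147.4490, K−S=0.0000, hold=0.0000 ⇒ V=0.0000 continue | (k=5,j=4): S=227.7526, K−S=0.0000, hold=0.0000 ⇒ V=0.0000 continue | (k=5,j=5): S=351.7912, K−S=0.0000, hold=0.0000 ⇒ V=0.0000 continue  boundary S*=61.8015
step 4: (k=4,j=0): S=49.7265, K−S=45.3535, hold=44.6367 ⇒ V=45.3535 exercise | (k=4,j=1): S=76.8086, K−S=18.2714, hold=22.2041 ⇒ V=22.2041 continue | (k=4,j=2): S=118.6400, K−S=0.0000, hold=5.1859 ⇒ V=5.1859 continue | (k=4,j=3): S=183.2537, K−S=0.0000, hold=0.0000 ⇒ V=0.0000 continue | (k=4,j=4): S=283.0572, K−S=0.0000, hold=0.0000 ⇒ V=0.0000 continue  boundary S*=49.7265
step 3: (k=3,j=0): S=61.8015, K−S=33.2785, hold=34.3697 ⇒ V=34.3697 continue | (k=3,j=1): S=95.4598, K−S=0.0000, hold=14.2134 ⇒ V=14.2134 continue | (k=3,j=2): S=147.4490, K−S=0.0000, hold=2.7628 ⇒ V=2.7628 continue | (k=3,j=3): S=227.7526, K−S=0.0000, hold=0.0000 ⇒ V=0.0000 continue  boundary S*=-
step 2: (k=2,j=0): S=76.8086, K−S=18.2714, hold=24.8446 ⇒ V=24.8446 continue | (k=2,j=1): S=118.6400, K−S=0.0000, hold=8.8423 ⇒ V=8.8423 continue | (k=2,j=2): S=183.2537, K−S=0.0000, hold=1.4719 ⇒ V=1.4719 continue  boundary S*=-
step 1: (k=1,j=0): S=95.4598, K−S=0.0000, hold=17.3009 ⇒ V=17.3009 continue | (k=1,j=1): S=147.4490, K−S=0.0000, hold=5.3874 ⇒ V=5.3874 continue  boundary S*=-
step 0: (k=0,j=0): S=118.6400, K−S=0.0000, hold=11.6938 ⇒ V=11.6938 continue  boundary S*=-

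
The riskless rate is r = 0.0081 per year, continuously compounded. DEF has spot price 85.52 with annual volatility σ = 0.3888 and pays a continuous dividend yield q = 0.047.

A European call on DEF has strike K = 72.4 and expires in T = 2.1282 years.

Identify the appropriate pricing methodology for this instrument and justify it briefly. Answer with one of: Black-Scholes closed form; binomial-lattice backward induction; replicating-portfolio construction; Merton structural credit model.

Key observation: a European-exercise option on DEF struck at 72.4 — a GBM underlying with constant parameters — admits an analytic price: the data contain no early exercise, no discrete tree, no debt structure.

framework: Black-Scholes closed form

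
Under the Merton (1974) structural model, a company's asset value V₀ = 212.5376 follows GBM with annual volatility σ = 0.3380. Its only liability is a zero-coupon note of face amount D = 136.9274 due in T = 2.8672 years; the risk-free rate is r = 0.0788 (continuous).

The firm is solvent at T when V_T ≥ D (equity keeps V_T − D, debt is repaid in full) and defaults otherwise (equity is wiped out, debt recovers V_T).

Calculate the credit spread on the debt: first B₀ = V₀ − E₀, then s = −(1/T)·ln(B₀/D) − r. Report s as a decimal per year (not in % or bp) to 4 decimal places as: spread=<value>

spread=0.0168

Work the structural quantities from V₀ = 212.5376 against face 136.9274:
d₁ = [ln(V₀/D) + (r + σ²/2)T] / (σ√T)
   = [ln(212.5376/136.9274) + (0.0788 + 0.5·0.3380²)·2.8672] / (0.3380·√2.8672)
   = [0.439668 + 0.389716] / 0.572329 = 1.449138
d₂ = d₁ − σ√T = 1.449138 − 0.572329 = 0.876809
N(d₁) = 0.926350,  N(d₂) = 0.809705,  e^(−rT) = 0.797770
E₀ = V₀·N(d₁) − D·e^(−rT)·N(d₂)
   = 212.5376·0.926350 − 136.9274·0.797770·0.809705 = 108.434964
B₀ = V₀ − E₀ = 212.5376 − 108.434964 = 104.102636
spread = −(1/T)·ln(B₀/D) − r = −(1/2.8672)·ln(104.102636/136.9274) − 0.0788 = 0.01678927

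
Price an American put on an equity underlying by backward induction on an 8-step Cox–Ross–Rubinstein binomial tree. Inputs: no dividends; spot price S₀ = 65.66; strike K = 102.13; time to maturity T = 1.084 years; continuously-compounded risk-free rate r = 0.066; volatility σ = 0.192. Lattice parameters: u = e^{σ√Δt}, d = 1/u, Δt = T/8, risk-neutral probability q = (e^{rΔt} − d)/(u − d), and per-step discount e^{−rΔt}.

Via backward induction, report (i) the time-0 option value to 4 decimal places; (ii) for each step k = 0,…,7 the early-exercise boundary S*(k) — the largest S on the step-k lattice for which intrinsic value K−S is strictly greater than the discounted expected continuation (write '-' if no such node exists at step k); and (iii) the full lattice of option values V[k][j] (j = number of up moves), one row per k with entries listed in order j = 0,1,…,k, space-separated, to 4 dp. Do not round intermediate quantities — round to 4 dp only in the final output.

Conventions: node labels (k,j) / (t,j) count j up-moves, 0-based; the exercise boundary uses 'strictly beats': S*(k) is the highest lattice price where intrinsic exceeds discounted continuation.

Δt=0.13550, u=1.07323, d=0.93176, q=0.54584, disc=e^(-rΔt)=0.99110
k=8 terminal: V=max(K-S,0) → 64.8266 59.1629 52.6392 45.1250 36.4700 26.5009 15.0181 1.7920 0.0000
k=7: j=0 S=40.0352 intr=62.0948 cont=61.1855 V=62.0948[EX]; j=1 S=46.1137 intr=56.0163 cont=55.1070 V=56.0163[EX]; j=2 S=53.1152 intr=49.0148 cont=48.1056 V=49.0148[EX]; j=3 S=61.1796 intr=40.9504 cont=40.0411 V=40.9504[EX]; j=4 S=70.4685 intr=31.6615 cont=30.7522 V=31.6615[EX]; j=5 S=81.1677 intr=20.9623 cont=20.0530 V=20.9623[EX]; j=6 S=93.4914 intr=8.6386 cont=7.7294 V=8.6386[EX]; j=7 S=107.6861 intr=0.0000 cont=0.8066 V=0.8066[hold]  S*(7)=93.4914
k=6: j=0 S=42.9671 intr=59.1629 cont=58.2536 V=59.1629[EX]; j=1 S=49.4908 intr=52.6392 cont=51.7299 V=52.6392[EX]; j=2 S=57.0050 intr=45.1250 cont=44.2158 V=45.1250[EX]; j=3 S=65.6600 intr=36.4700 cont=35.5607 V=36.4700[EX]; j=4 S=75.6291 intr=26.5009 cont=25.5916 V=26.5009[EX]; j=5 S=87.1119 intr=15.0181 cont=14.1088 V=15.0181[EX]; j=6 S=100.3380 intr=1.7920 cont=4.3248 V=4.3248[hold]  S*(6)=87.1119
k=5: j=0 S=46.1137 intr=56.0163 cont=55.1070 V=56.0163[EX]; j=1 S=53.1152 intr=49.0148 cont=48.1056 V=49.0148[EX]; j=2 S=61.1796 intr=40.9504 cont=40.0411 V=40.9504[EX]; j=3 S=70.4685 intr=31.6615 cont=30.7522 V=31.6615[EX]; j=4 S=81.1677 intr=20.9623 cont=20.0530 V=20.9623[EX]; j=5 S=93.4914 intr=8.6386 cont=9.0996 V=9.0996[hold]  S*(5)=81.1677
k=4: j=0 S=49.4908 intr=52.6392 cont=51.7299 V=52.6392[EX]; j=1 S=57.0050 intr=45.1250 cont=44.2158 V=45.1250[EX]; j=2 S=65.6600 intr=36.4700 cont=35.5607 V=36.4700[EX]; j=3 S=75.6291 intr=26.5009 cont=25.5916 V=26.5009[EX]; j=4 S=87.1119 intr=15.0181 cont=14.3582 V=15.0181[EX]  S*(4)=87.1119
k=3: j=0 S=53.1152 intr=49.0148 cont=48.1056 V=49.0148[EX]; j=1 S=61.1796 intr=40.9504 cont=40.0411 V=40.9504[EX]; j=2 S=70.4685 intr=31.6615 cont=30.7522 V=31.6615[EX]; j=3 S=81.1677 intr=20.9623 cont=20.0530 V=20.9623[EX]  S*(3)=81.1677
k=2: j=0 S=57.0050 intr=45.1250 cont=44.2158 V=45.1250[EX]; j=1 S=65.6600 intr=36.4700 cont=35.5607 V=36.4700[EX]; j=2 S=75.6291 intr=26.5009 cont=25.5916 V=26.5009[EX]  S*(2)=75.6291
k=1: j=0 S=61.1796 intr=40.9504 cont=40.0411 V=40.9504[EX]; j=1 S=70.4685 intr=31.6615 cont=30.7522 V=31.6615[EX]  S*(1)=70.4685
k=0: j=0 S=65.6600 intr=36.4700 cont=35.5607 V=36.4700[EX]  S*(0)=65.6600

price = 36.4700
boundary = 65.6600 70.4685 75.6291 81.1677 87.1119 81.1677 87.1119 93.4914
tree:
36.4700
40.9504 31.6615
45.1250 36.4700 26.5009
49.0148 40.9504 31.6615 20.9623
52.6392 45.1250 36.4700 26.5009 15.0181
56.0163 49.0148 40.9504 31.6615 20.9623 9.0996
59.1629 52.6392 45.1250 36.4700 26.5009 15.0181 4.3248
62.0948 56.0163 49.0148 40.9504 31.6615 20.9623 8.6386 0.8066
64.8266 59.1629 52.6392 45.1250 36.4700 26.5009 15.0181 1.7920 0.0000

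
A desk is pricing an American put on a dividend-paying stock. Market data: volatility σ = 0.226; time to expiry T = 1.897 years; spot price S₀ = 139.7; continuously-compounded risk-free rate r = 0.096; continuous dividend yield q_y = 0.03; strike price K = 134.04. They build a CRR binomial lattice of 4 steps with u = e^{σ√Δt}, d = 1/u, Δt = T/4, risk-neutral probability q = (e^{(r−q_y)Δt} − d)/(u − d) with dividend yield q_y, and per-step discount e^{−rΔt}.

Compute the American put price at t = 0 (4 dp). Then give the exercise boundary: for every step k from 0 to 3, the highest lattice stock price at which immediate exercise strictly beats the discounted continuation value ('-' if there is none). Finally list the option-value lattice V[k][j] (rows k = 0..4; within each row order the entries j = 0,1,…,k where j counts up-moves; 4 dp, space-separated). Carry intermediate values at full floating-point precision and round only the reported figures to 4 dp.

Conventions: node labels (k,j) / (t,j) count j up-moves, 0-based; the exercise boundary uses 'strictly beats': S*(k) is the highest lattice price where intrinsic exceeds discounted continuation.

price = 8.2465
boundary = - - 102.3321 119.5650
tree:
8.2465
16.4940 2.5248
31.7079 6.0453 0.0000
46.4570 14.4750 0.0000 0.0000
59.0803 31.7079 0.0000 0.0000 0.0000

Δt=0.47425, u=1.16840, d=0.85587, q=0.56290, disc=e^(-rΔt)=0.95549
k=4 terminal: V=max(K-S,0) → 59.0803 31.7079 0.0000 0.0000 0.0000
k=3: j=0 S=87.5830 intr=46.4570 cont=41.7285 V=46.4570[EX]; j=1 S=119.5650 intr=14.4750 cont=13.2425 V=14.4750[EX]; j=2 S=163.2257 intr=0.0000 cont=0.0000 V=0.0000[hold]; j=3 S=222.8296 intr=0.0000 cont=0.0000 V=0.0000[hold]  S*(3)=119.5650
k=2: j=0 S=102.3321 intr=31.7079 cont=27.1877 V=31.7079[EX]; j=1 S=139.7000 intr=0.0000 cont=6.0453 V=6.0453[hold]; j=2 S=190.7132 intr=0.0000 cont=0.0000 V=0.0000[hold]  S*(2)=102.3321
k=1: j=0 S=119.5650 intr=14.4750 cont=16.4940 V=16.4940[hold]; j=1 S=163.2257 intr=0.0000 cont=2.5248 V=2.5248[hold]  S*(1)=-
k=0: j=0 S=139.7000 intr=0.0000 cont=8.2465 V=8.2465[hold]  S*(0)=-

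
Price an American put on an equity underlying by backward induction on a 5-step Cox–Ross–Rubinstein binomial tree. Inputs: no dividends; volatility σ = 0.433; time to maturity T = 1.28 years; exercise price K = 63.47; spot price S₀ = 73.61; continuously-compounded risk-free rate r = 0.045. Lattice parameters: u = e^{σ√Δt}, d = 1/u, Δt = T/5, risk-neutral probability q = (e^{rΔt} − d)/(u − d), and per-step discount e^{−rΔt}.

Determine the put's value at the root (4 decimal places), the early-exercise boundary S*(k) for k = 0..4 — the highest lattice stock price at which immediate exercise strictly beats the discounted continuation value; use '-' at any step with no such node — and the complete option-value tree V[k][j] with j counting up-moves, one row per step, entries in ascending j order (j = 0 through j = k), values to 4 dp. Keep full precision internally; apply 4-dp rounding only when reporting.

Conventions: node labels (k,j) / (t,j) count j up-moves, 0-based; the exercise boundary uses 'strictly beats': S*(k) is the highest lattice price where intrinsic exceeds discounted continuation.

price = 7.5974
boundary = - - - 38.1503 47.4946
tree:
7.5974
11.7425 3.1411
17.6071 5.4621 0.6186
25.3197 9.4009 1.1844 0.0000
32.8256 15.9754 2.2679 0.0000 0.0000
38.8547 25.3197 4.3424 0.0000 0.0000 0.0000

Δt=0.25600  u=1.24493  d=0.80326  q=0.47168  discount=0.98855
step 5 (expiry): payoffs max(K−S,0) = 38.8547 25.3197 4.3424 0.0000 0.0000 0.0000
step 4: (k=4,j=0): S=30.6444, K−S=32.8256, hold=32.0986 ⇒ V=32.8256 exercise | (k=4,j=1): S=47.4946, K−S=15.9754, hold=15.2484 ⇒ V=15.9754 exercise | (k=4,j=2): S=73.6100, K−S=0.0000, hold=2.2679 ⇒ V=2.2679 continue | (k=4,j=3): S=114.0853, K−S=0.0000, hold=0.0000 ⇒ V=0.0000 continue | (k=4,j=4): S=176.8163, K−S=0.0000, hold=0.0000 ⇒ V=0.0000 continue  boundary S*=47.4946
step 3: (k=3,j=0): S=38.1503, K−S=25.3197, hold=24.5927 ⇒ V=25.3197 exercise | (k=3,j=1): S=59.1276, K−S=4.3424, hold=9.4009 ⇒ V=9.4009 continue | (k=3,j=2): S=91.6396, K−S=0.0000, hold=1.1844 ⇒ V=1.1844 continue | (k=3,j=3): S=142.0286, K−S=0.0000, hold=0.0000 ⇒ V=0.0000 continue  boundary S*=38.1503
step 2: (k=2,j=0): S=47.4946, K−S=15.9754, hold=17.6071 ⇒ V=17.6071 continue | (k=2,j=1): S=73.6100, K−S=0.0000, hold=5.4621 ⇒ V=5.4621 continue | (k=2,j=2): S=114.0853, K−S=0.0000, hold=0.6186 ⇒ V=0.6186 continue  boundary S*=-
step 1: (k=1,j=0): S=59.1276, K−S=4.3424, hold=11.7425 ⇒ V=11.7425 continue | (k=1,j=1): S=91.6396, K−S=0.0000, hold=3.1411 ⇒ V=3.1411 continue  boundary S*=-
step 0: (k=0,j=0): S=73.6100, K−S=0.0000, hold=7.5974 ⇒ V=7.5974 continue  boundary S*=-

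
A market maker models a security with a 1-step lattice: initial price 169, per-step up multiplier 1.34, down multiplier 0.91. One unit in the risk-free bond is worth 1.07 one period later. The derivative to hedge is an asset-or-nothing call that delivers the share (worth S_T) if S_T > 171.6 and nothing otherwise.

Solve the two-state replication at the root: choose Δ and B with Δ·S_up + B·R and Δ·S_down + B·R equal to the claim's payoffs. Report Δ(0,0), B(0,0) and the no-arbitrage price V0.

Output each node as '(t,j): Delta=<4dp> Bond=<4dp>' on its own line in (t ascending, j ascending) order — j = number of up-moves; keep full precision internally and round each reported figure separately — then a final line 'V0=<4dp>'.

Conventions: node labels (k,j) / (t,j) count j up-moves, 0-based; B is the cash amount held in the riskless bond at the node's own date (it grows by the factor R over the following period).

(0,0): Delta=3.1163 Bond=-447.8996
V0=78.7516

Under the risk-neutral measure, an up-move has probability p* = (R−d)/(u−d) = 0.3721 and values discount at R = 1.07.
Expiry values: V(1,0)=0.0000, V(1,1)=226.4600
  t=0,j=0: stock 169.0000 → up 226.4600 (V=226.4600), down 153.7900 (V=0.0000). Price 78.7516; hedge Δ=3.1163, bond B=-447.8996.
Verification: the root portfolio costs Δ(0,0)·S0 + B(0,0) = 78.7516, matching V0.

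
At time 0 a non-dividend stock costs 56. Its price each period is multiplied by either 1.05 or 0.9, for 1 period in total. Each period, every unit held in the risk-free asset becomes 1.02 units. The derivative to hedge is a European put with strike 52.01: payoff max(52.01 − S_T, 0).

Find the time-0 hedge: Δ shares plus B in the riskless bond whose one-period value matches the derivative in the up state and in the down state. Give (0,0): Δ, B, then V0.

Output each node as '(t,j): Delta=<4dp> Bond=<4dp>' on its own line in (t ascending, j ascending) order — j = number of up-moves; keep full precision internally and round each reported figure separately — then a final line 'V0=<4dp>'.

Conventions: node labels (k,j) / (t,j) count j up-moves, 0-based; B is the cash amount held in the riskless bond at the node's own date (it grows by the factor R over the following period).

(0,0): Delta=-0.1917 Bond=11.0490
V0=0.3157

Under the risk-neutral measure, an up-move has probability p* = (R−d)/(u−d) = 0.8000 and values discount at R = 1.02.
At maturity the claim pays: V(1,0)=1.6100, V(1,1)=0.0000
(0,0): S=56.0000. Δ = (V_up−V_dn)/(S_up−S_dn) = (0.0000−1.6100)/(58.8000−50.4000) = -0.1917. V = [p*·0.0000 + (1−p*)·1.6100]/1.02 = 0.3157. B = V − Δ·S = 11.0490.
Sanity check at the root: Δ(0,0)·S0 + B(0,0) reproduces V0 = 0.3157.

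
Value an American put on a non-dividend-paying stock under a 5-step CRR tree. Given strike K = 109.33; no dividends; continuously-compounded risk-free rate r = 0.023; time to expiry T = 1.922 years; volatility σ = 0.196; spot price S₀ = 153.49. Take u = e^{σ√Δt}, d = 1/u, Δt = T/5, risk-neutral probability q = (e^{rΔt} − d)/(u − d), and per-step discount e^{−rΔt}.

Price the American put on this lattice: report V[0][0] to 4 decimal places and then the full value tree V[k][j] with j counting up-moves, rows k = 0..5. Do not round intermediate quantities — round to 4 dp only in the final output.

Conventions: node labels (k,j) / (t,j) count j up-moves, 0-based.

Δt=0.38440, u=1.12921, d=0.88557, q=0.50611, disc=e^(-rΔt)=0.99120
k=5 terminal: V=max(K-S,0) → 25.7307 2.7309 0.0000 0.0000 0.0000 0.0000
k=4: j=0 S=94.4014 intr=14.9286 cont=13.9663 V=14.9286[EX]; j=1 S=120.3730 intr=0.0000 cont=1.3369 V=1.3369[hold]; j=2 S=153.4900 intr=0.0000 cont=0.0000 V=0.0000[hold]; j=3 S=195.7181 intr=0.0000 cont=0.0000 V=0.0000[hold]; j=4 S=249.5640 intr=0.0000 cont=0.0000 V=0.0000[hold]
k=3: j=0 S=106.5991 intr=2.7309 cont=7.9789 V=7.9789[hold]; j=1 S=135.9267 intr=0.0000 cont=0.6545 V=0.6545[hold]; j=2 S=173.3227 intr=0.0000 cont=0.0000 V=0.0000[hold]; j=3 S=221.0072 intr=0.0000 cont=0.0000 V=0.0000[hold]
k=2: j=0 S=120.3730 intr=0.0000 cont=4.2344 V=4.2344[hold]; j=1 S=153.4900 intr=0.0000 cont=0.3204 V=0.3204[hold]; j=2 S=195.7181 intr=0.0000 cont=0.0000 V=0.0000[hold]
k=1: j=0 S=135.9267 intr=0.0000 cont=2.2336 V=2.2336[hold]; j=1 S=173.3227 intr=0.0000 cont=0.1568 V=0.1568[hold]
k=0: j=0 S=153.4900 intr=0.0000 cont=1.1722 V=1.1722[hold]

price = 1.1722
tree:
1.1722
2.2336 0.1568
4.2344 0.3204 0.0000
7.9789 0.6545 0.0000 0.0000
14.9286 1.3369 0.0000 0.0000 0.0000
25.7307 2.7309 0.0000 0.0000 0.0000 0.0000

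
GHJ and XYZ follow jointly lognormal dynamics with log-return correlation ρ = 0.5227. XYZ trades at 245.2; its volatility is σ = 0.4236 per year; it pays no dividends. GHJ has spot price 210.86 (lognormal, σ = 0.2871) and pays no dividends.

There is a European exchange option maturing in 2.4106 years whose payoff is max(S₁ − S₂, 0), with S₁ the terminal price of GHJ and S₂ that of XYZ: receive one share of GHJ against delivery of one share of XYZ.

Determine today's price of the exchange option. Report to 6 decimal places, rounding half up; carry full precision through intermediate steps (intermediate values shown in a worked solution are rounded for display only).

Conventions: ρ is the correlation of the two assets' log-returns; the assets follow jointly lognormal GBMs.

exchange price = 35.710481

σ_eff = √(σ₁² + σ₂² − 2ρσ₁σ₂) = √(0.2871² + 0.4236² − 2·0.5227·0.2871·0.4236) = 0.367051
d₁ = (ln(S₁/S₂) + (q₂ − q₁ + σ_eff²/2)T) / (σ_eff√T) = (ln(210.86/245.2) + (0.0 − 0.0 + 0.067363)·2.4106) / 0.569887 = 0.020190
d₂ = d₁ − σ_eff√T = 0.020190 − 0.569887 = -0.549697
N(d₁) = 0.508054,  N(d₂) = 0.291263
V = S₁·e^{−q₁T}·N(d₁) − S₂·e^{−q₂T}·N(d₂) = 107.128284 − 71.417803 = 35.710481
Key observation: no risk-free rate is needed — with the second asset as numeraire the exchange option is a call on the ratio S₁/S₂, and r cancels out of the value.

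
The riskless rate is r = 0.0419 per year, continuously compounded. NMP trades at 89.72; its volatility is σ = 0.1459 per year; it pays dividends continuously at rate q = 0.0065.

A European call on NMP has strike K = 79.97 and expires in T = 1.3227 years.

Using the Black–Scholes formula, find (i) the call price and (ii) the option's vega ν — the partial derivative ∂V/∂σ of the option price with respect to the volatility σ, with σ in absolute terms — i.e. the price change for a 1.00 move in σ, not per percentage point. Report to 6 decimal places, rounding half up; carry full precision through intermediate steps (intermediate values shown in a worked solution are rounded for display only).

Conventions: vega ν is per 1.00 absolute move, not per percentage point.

price = 14.516876
ν = 23.553391

σ√T = 0.1459·√1.3227 = 0.167798
d₁ = (ln(S/K) + (r−q+σ²/2)T) / (σ√T) = (ln(89.72/79.97) + (0.0419−0.0065+0.1459²/2)·1.3227) / 0.167798 = (0.115042 + 0.060902) / 0.167798 = 1.048547
d₂ = d₁ − σ√T = 1.048547 − 0.167798 = 0.880749
e^{−rT} = 0.946087
e^{−qT} = 0.991439
N(d₁) = 0.852807,  N(d₂) = 0.810773
Call price V = S·e^{−qT}·N(d₁) − K·e^{−rT}·N(d₂) = 75.858802 − 61.341926 = 14.516876
φ(d₁) = (1/√(2π))·e^{−d₁²/2} = 0.230233
ν = S·e^{−qT}·φ(d₁)·√T = 23.553391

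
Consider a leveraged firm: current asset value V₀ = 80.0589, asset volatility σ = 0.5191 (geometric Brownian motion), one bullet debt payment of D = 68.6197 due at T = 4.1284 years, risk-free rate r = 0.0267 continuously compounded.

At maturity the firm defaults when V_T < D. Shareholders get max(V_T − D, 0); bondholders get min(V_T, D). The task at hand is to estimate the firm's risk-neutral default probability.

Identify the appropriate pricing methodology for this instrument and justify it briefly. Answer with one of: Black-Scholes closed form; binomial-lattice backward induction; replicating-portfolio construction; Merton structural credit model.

framework: Merton structural credit model

Key observation: the data describe a firm's assets (V₀ = 80.0589, GBM) and a single zero-coupon debt of face 68.6197, so credit quantities follow from equity-as-call in the structural model.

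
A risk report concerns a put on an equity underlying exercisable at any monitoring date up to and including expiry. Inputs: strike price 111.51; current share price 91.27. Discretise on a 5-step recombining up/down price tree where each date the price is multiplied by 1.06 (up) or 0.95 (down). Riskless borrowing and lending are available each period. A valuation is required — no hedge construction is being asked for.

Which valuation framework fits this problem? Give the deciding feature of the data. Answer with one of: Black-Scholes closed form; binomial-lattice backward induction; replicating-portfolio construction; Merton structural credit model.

Key observation: the put (strike 111.51 on spot 91.27) is American-style on a 5-step discrete price model, so the early-exercise decision at every node requires stepwise backward valuation — a closed form cannot price the exercise right.

framework: binomial-lattice backward induction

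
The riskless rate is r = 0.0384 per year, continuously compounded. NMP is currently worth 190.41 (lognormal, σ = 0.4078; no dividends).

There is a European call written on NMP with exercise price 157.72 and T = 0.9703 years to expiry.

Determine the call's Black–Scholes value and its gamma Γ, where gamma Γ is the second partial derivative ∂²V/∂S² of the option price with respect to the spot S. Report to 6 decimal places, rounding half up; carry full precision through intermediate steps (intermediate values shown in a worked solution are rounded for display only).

price = 50.589144
Γ = 0.003900

σ√T = 0.4078·√0.9703 = 0.401699
d₁ = (ln(S/K) + (r+σ²/2)T) / (σ√T) = (ln(190.41/157.72) + (0.0384+0.4078²/2)·0.9703) / 0.401699 = (0.188358 + 0.117940) / 0.401699 = 0.762509
d₂ = d₁ − σ√T = 0.762509 − 0.401699 = 0.360810
e^{−rT} = 0.963426
N(d₁) = 0.777122,  N(d₂) = 0.640879
Call price V = S·N(d₁) − K·e^{−rT}·N(d₂) = 147.971769 − 97.382625 = 50.589144
φ(d₁) = (1/√(2π))·e^{−d₁²/2} = 0.298302
Γ = φ(d₁) / (S·σ·√T) = 0.003900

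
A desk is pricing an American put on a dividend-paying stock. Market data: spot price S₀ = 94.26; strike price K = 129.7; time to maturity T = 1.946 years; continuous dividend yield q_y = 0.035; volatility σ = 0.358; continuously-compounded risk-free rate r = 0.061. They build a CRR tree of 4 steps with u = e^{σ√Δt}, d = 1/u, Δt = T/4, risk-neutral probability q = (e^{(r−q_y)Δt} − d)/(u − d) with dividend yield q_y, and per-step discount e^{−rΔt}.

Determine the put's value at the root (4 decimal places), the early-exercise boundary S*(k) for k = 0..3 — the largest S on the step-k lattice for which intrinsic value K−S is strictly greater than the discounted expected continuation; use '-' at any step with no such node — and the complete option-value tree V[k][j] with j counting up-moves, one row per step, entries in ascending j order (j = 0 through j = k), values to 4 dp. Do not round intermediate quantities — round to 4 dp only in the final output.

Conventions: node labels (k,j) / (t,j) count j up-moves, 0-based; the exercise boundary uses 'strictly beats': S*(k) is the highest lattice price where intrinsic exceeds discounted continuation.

Δt=0.48650, u=1.28364, d=0.77903, q=0.46312, disc=e^(-rΔt)=0.97076
k=4 terminal: V=max(K-S,0) → 94.9825 72.4945 35.4400 0.0000 0.0000
k=3: j=0 S=44.5649 intr=85.1351 cont=82.0950 V=85.1351[EX]; j=1 S=73.4315 intr=56.2685 cont=53.7157 V=56.2685[EX]; j=2 S=120.9963 intr=8.7037 cont=18.4706 V=18.4706[hold]; j=3 S=199.3709 intr=0.0000 cont=0.0000 V=0.0000[hold]  S*(3)=73.4315
k=2: j=0 S=57.2055 intr=72.4945 cont=69.6678 V=72.4945[EX]; j=1 S=94.2600 intr=35.4400 cont=37.6300 V=37.6300[hold]; j=2 S=155.3163 intr=0.0000 cont=9.6265 V=9.6265[hold]  S*(2)=57.2055
k=1: j=0 S=73.4315 intr=56.2685 cont=54.7003 V=56.2685[EX]; j=1 S=120.9963 intr=8.7037 cont=23.9398 V=23.9398[hold]  S*(1)=73.4315
k=0: j=0 S=94.2600 intr=35.4400 cont=40.0888 V=40.0888[hold]  S*(0)=-

price = 40.0888
boundary = - 73.4315 57.2055 73.4315
tree:
40.0888
56.2685 23.9398
72.4945 37.6300 9.6265
85.1351 56.2685 18.4706 0.0000
94.9825 72.4945 35.4400 0.0000 0.0000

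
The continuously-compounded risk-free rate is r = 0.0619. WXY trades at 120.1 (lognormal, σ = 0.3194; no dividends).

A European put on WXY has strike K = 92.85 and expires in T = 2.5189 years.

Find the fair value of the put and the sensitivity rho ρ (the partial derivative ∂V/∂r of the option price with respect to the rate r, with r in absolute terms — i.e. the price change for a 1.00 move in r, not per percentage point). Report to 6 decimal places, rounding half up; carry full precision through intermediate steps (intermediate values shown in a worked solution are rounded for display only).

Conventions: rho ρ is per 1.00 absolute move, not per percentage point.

price = 5.684765
ρ = -57.459795

σ√T = 0.3194·√2.5189 = 0.506921
d₁ = (ln(S/K) + (r+σ²/2)T) / (σ√T) = (ln(120.1/92.85) + (0.0619+0.3194²/2)·2.5189) / 0.506921 = (0.257339 + 0.284404) / 0.506921 = 1.068695
d₂ = d₁ − σ√T = 1.068695 − 0.506921 = 0.561774
e^{−rT} = 0.855628
N(−d₁) = 0.142604,  N(−d₂) = 0.287135
Put price V = K·e^{−rT}·N(−d₂) − S·N(−d₁) = 22.811463 − 17.126698 = 5.684765
ρ = −K·T·e^{−rT}·N(−d₂) = -57.459795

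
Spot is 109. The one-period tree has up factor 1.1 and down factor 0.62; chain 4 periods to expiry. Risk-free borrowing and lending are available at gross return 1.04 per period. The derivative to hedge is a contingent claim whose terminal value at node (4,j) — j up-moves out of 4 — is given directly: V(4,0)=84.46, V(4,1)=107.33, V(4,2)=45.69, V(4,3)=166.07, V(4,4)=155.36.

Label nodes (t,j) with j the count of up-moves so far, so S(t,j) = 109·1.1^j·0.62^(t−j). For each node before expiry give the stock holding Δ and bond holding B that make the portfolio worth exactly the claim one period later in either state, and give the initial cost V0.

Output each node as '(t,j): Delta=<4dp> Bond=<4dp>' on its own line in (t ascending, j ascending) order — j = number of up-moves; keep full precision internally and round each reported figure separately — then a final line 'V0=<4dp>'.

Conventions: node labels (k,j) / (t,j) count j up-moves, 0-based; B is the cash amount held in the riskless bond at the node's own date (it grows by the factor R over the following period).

Arbitrage-free pricing uses the up-move probability p* = (R−d)/(u−d) = 0.8750, discounting each step at R = 1.04.
Payoffs at expiry: V(4,0)=84.4600, V(4,1)=107.3300, V(4,2)=45.6900, V(4,3)=166.0700, V(4,4)=155.3600
  t=3,j=0: stock 25.9778 → up 28.5755 (V=107.3300), down 16.1062 (V=84.4600). Price 100.4531; hedge Δ=1.8341, bond B=52.8073.
  t=3,j=1: stock 46.0896 → up 50.6985 (V=45.6900), down 28.5755 (V=107.3300). Price 51.3413; hedge Δ=-2.7862, bond B=179.7580.
  t=3,j=2: stock 81.7718 → up 89.9490 (V=166.0700), down 50.6985 (V=45.6900). Price 145.2139; hedge Δ=3.0670, bond B=-105.5777.
  t=3,j=3: stock 145.0790 → up 159.5869 (V=155.3600), down 89.9490 (V=166.0700). Price 150.6719; hedge Δ=-0.1538, bond B=172.9844.
  t=2,j=0: stock 41.8996 → up 46.0896 (V=51.3413), down 25.9778 (V=100.4531). Price 55.2695; hedge Δ=-2.4419, bond B=157.5857.
  t=2,j=1: stock 74.3380 → up 81.7718 (V=145.2139), down 46.0896 (V=51.3413). Price 128.3460; hedge Δ=2.6308, bond B=-67.2219.
  t=2,j=2: stock 131.8900 → up 145.0790 (V=150.6719), down 81.7718 (V=145.2139). Price 144.2208; hedge Δ=0.0862, bond B=132.8501.
  t=1,j=0: stock 67.5800 → up 74.3380 (V=128.3460), down 41.8996 (V=55.2695). Price 114.6264; hedge Δ=2.2528, bond B=-37.6163.
  t=1,j=1: stock 119.9000 → up 131.8900 (V=144.2208), down 74.3380 (V=128.3460). Price 136.7658; hedge Δ=0.2758, bond B=103.6934.
  t=0,j=0: stock 109.0000 → up 119.9000 (V=136.7658), down 67.5800 (V=114.6264). Price 128.8446; hedge Δ=0.4232, bond B=82.7208.
As a check, the time-0 holding Δ(0,0)·S0 + B(0,0) comes to 128.8446 — exactly V0.

(0,0): Delta=0.4232 Bond=82.7208
(1,0): Delta=2.2528 Bond=-37.6163
(1,1): Delta=0.2758 Bond=103.6934
(2,0): Delta=-2.4419 Bond=157.5857
(2,1): Delta=2.6308 Bond=-67.2219
(2,2): Delta=0.0862 Bond=132.8501
(3,0): Delta=1.8341 Bond=52.8073
(3,1): Delta=-2.7862 Bond=179.7580
(3,2): Delta=3.0670 Bond=-105.5777
(3,3): Delta=-0.1538 Bond=172.9844
V0=128.8446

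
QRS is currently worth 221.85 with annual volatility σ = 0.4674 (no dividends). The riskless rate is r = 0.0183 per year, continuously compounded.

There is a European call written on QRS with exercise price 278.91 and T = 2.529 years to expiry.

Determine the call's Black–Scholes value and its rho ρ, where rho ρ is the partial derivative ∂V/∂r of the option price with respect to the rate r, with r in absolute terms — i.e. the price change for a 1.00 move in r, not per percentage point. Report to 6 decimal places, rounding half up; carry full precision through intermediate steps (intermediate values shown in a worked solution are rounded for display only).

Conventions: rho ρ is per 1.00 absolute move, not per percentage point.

σ√T = 0.4674·√2.529 = 0.743298
d₁ = (ln(S/K) + (r+σ²/2)T) / (σ√T) = (ln(221.85/278.91) + (0.0183+0.4674²/2)·2.529) / 0.743298 = (-0.228888 + 0.322527) / 0.743298 = 0.125978
d₂ = d₁ − σ√T = 0.125978 − 0.743298 = -0.617320
e^{−rT} = 0.954774
N(d₁) = 0.550125,  N(d₂) = 0.268512
Call price V = S·N(d₁) − K·e^{−rT}·N(d₂) = 122.045300 − 71.503598 = 50.541701
ρ = K·T·e^{−rT}·N(d₂) = 180.832600

price = 50.541701
ρ = 180.832600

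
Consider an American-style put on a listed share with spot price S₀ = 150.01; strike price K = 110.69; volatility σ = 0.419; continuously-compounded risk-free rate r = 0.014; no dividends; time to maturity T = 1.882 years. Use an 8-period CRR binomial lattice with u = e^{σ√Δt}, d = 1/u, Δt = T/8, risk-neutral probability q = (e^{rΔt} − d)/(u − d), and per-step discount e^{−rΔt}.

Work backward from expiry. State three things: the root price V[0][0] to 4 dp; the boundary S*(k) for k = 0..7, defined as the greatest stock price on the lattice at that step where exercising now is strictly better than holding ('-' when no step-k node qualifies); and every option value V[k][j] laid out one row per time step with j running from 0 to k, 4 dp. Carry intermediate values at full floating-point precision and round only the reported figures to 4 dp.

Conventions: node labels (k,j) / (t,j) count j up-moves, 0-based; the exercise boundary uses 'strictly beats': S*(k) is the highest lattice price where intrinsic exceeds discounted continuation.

price = 13.1220
boundary = - - - - - 54.3026 66.5397 81.5344
tree:
13.1220
18.6404 6.6711
25.8354 10.2405 2.4853
34.7767 15.4162 4.1753 0.4987
45.2092 22.6531 6.9434 0.9222 0.0000
56.3874 32.2765 11.4018 1.7052 0.0000 0.0000
66.3739 44.1503 18.4254 3.1532 0.0000 0.0000 0.0000
74.5239 56.3874 29.1556 5.8307 0.0000 0.0000 0.0000 0.0000
81.1751 66.3739 44.1503 10.7819 0.0000 0.0000 0.0000 0.0000 0.0000

params: Δt=0.23525 u=1.22535 d=0.81609 q=0.45743 e^(-rΔt)=0.99671
t_8 payoffs: 81.1751 66.3739 44.1503 10.7819 0.0000 0.0000 0.0000 0.0000 0.0000
t_7: node(7,0) S=36.1661 payoff=74.5239 vs cont=74.1600 → 74.5239 [stop]  node(7,1) S=54.3026 payoff=56.3874 vs cont=56.0234 → 56.3874 [stop]  node(7,2) S=81.5344 payoff=29.1556 vs cont=28.7917 → 29.1556 [stop]  node(7,3) S=122.4223 payoff=0.0000 vs cont=5.8307 → 5.8307 [wait]  node(7,4) S=183.8146 payoff=0.0000 vs cont=0.0000 → 0.0000 [wait]  node(7,5) S=275.9941 payoff=0.0000 vs cont=0.0000 → 0.0000 [wait]  node(7,6) S=414.3997 payoff=0.0000 vs cont=0.0000 → 0.0000 [wait]  node(7,7) S=622.2130 payoff=0.0000 vs cont=0.0000 → 0.0000 [wait]  ⇒ S*(7)=81.5344
t_6: node(6,0) S=44.3161 payoff=66.3739 vs cont=66.0100 → 66.3739 [stop]  node(6,1) S=66.5397 payoff=44.1503 vs cont=43.7863 → 44.1503 [stop]  node(6,2) S=99.9081 payoff=10.7819 vs cont=18.4254 → 18.4254 [wait]  node(6,3) S=150.0100 payoff=0.0000 vs cont=3.1532 → 3.1532 [wait]  node(6,4) S=225.2371 payoff=0.0000 vs cont=0.0000 → 0.0000 [wait]  node(6,5) S=338.1891 payoff=0.0000 vs cont=0.0000 → 0.0000 [wait]  node(6,6) S=507.7843 payoff=0.0000 vs cont=0.0000 → 0.0000 [wait]  ⇒ S*(6)=66.5397
t_5: node(5,0) S=54.3026 payoff=56.3874 vs cont=56.0234 → 56.3874 [stop]  node(5,1) S=81.5344 payoff=29.1556 vs cont=32.2765 → 32.2765 [wait]  node(5,2) S=122.4223 payoff=0.0000 vs cont=11.4018 → 11.4018 [wait]  node(5,3) S=183.8146 payoff=0.0000 vs cont=1.7052 → 1.7052 [wait]  node(5,4) S=275.9941 payoff=0.0000 vs cont=0.0000 → 0.0000 [wait]  node(5,5) S=414.3997 payoff=0.0000 vs cont=0.0000 → 0.0000 [wait]  ⇒ S*(5)=54.3026
t_4: node(4,0) S=66.5397 payoff=44.1503 vs cont=45.2092 → 45.2092 [wait]  node(4,1) S=99.9081 payoff=10.7819 vs cont=22.6531 → 22.6531 [wait]  node(4,2) S=150.0100 payoff=0.0000 vs cont=6.9434 → 6.9434 [wait]  node(4,3) S=225.2371 payoff=0.0000 vs cont=0.9222 → 0.9222 [wait]  node(4,4) S=338.1891 payoff=0.0000 vs cont=0.0000 → 0.0000 [wait]  ⇒ S*(4)=-
t_3: node(3,0) S=81.5344 payoff=29.1556 vs cont=34.7767 → 34.7767 [wait]  node(3,1) S=122.4223 payoff=0.0000 vs cont=15.4162 → 15.4162 [wait]  node(3,2) S=183.8146 payoff=0.0000 vs cont=4.1753 → 4.1753 [wait]  node(3,3) S=275.9941 payoff=0.0000 vs cont=0.4987 → 0.4987 [wait]  ⇒ S*(3)=-
t_2: node(2,0) S=99.9081 payoff=10.7819 vs cont=25.8354 → 25.8354 [wait]  node(2,1) S=150.0100 payoff=0.0000 vs cont=10.2405 → 10.2405 [wait]  node(2,2) S=225.2371 payoff=0.0000 vs cont=2.4853 → 2.4853 [wait]  ⇒ S*(2)=-
t_1: node(1,0) S=122.4223 payoff=0.0000 vs cont=18.6404 → 18.6404 [wait]  node(1,1) S=183.8146 payoff=0.0000 vs cont=6.6711 → 6.6711 [wait]  ⇒ S*(1)=-
t_0: node(0,0) S=150.0100 payoff=0.0000 vs cont=13.1220 → 13.1220 [wait]  ⇒ S*(0)=-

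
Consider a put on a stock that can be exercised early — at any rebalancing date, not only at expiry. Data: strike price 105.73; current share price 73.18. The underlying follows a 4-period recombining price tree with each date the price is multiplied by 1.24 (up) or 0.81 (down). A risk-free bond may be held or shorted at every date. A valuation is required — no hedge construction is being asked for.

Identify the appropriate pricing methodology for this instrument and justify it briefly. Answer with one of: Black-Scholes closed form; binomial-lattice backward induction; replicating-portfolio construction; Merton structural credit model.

framework: binomial-lattice backward induction

Key observation: early exercise of the strike-105.73 put must be checked at each of the 4 dates (spot 73.18), which forces a node-by-node comparison of intrinsic and continuation value backward from expiry.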